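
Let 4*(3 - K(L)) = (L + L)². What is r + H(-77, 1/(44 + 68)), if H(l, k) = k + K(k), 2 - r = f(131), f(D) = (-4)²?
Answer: -137873/12544 ≈ -10.991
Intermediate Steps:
f(D) = 16
r = -14 (r = 2 - 1*16 = 2 - 16 = -14)
K(L) = 3 - L² (K(L) = 3 - (L + L)²/4 = 3 - 4*L²/4 = 3 - L²)
H(l, k) = 3 + k - k² (H(l, k) = k + (3 - k²) = 3 + k - k²)
r + H(-77, 1/(44 + 68)) = -14 + (3 + 1/(44 + 68) - (1/(44 + 68))²) = -14 + (3 + 1/112 - (1/112)²) = -14 + (3 + 1/112 - 1*1/12544) = -14 + (3 + 1/112 - 1/12544) = -14 + 37743/12544 = -137873/12544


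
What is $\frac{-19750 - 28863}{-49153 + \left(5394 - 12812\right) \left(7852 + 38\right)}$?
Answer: $\frac{48613}{58577173} \approx 0.0008299$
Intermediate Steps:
$\frac{-19750 - 28863}{-49153 + \left(5394 - 12812\right) \left(7852 + 38\right)} = - \frac{48613}{-49153 - 58528020} = - \frac{48613}{-58577173} = \left(-48613\right) \left(- \frac{1}{58577173}\right) = \frac{48613}{58577173}$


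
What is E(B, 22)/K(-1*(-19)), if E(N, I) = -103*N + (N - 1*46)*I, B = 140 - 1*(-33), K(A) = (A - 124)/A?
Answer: 57095/21 ≈ 2718.8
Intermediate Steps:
K(A) = (-124 + A)/A
B = 173 (B = 140 + 33 = 173)
E(N, I) = -103*N + I*(-46 + N) (E(N, I) = -103*N + (N - 46)*I = -103*N + (-46 + N)*I = -103*N + I*(-46 + N))
E(B, 22)/K(-1*(-19)) = (-103*173 - 46*22 + 22*173)/(((-124 - 1*(-19))/((-1*(-19))))) = (-17819 - 1012 + 3806)/(((-124 + 19)/19)) = -15025/((1/19)*(-105)) = -15025/(-105/19) = -15025*(-19/105) = 57095/21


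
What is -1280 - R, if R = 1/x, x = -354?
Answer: -453119/354 ≈ -1280.0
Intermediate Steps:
R = -1/354 (R = 1/(-354) = -1/354 ≈ -0.0028249)
-1280 - R = -1280 - 1*(-1/354) = -1280 + 1/354 = -453119/354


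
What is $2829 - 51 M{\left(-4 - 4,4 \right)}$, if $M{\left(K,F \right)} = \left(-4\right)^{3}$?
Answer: $6093$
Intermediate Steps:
$M{\left(K,F \right)} = -64$
$2829 - 51 M{\left(-4 - 4,4 \right)} = 2829 - -3264 = 2829 + 3264 = 6093$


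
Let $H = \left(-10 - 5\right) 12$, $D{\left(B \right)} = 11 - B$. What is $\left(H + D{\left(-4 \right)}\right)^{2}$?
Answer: $27225$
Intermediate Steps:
$H = -180$ ($H = \left(-15\right) 12 = -180$)
$\left(H + D{\left(-4 \right)}\right)^{2} = \left(-180 + \left(11 - -4\right)\right)^{2} = \left(-180 + \left(11 + 4\right)\right)^{2} = \left(-180 + 15\right)^{2} = \left(-165\right)^{2} = 27225$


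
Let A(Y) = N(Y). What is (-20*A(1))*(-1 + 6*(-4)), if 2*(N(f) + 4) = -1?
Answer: -2250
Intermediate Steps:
N(f) = -9/2 (N(f) = -4 + (1/2)*(-1) = -4 - 1/2 = -9/2)
A(Y) = -9/2
(-20*A(1))*(-1 + 6*(-4)) = (-20*(-9/2))*(-1 + 6*(-4)) = 90*(-1 - 24) = 90*(-25) = -2250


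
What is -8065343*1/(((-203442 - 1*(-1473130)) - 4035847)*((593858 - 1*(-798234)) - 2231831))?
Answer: -733213/211168326591 ≈ -3.4722e-6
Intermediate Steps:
-8065343*1/(((-203442 - 1*(-1473130)) - 4035847)*((593858 - 1*(-798234)) - 2231831)) = -8065343*1/(((-203442 + 1473130) - 4035847)*((593858 + 798234) - 2231831)) = -8065343*1/((1269688 - 4035847)*(1392092 - 2231831)) = -8065343/((-2766159*(-839739))) = -8065343/2322851592501 = -8065343*1/2322851592501 = -733213/211168326591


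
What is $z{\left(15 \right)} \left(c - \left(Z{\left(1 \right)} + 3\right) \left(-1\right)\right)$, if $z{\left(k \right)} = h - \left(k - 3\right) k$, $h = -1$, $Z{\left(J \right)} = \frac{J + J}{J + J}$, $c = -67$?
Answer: $11403$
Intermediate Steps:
$Z{\left(J \right)} = 1$ ($Z{\left(J \right)} = \frac{2 J}{2 J} = 2 J \frac{1}{2 J} = 1$)
$z{\left(k \right)} = -1 - k \left(-3 + k\right)$ ($z{\left(k \right)} = -1 - \left(k - 3\right) k = -1 - \left(-3 + k\right) k = -1 - k \left(-3 + k\right)$)
$z{\left(15 \right)} \left(c - \left(Z{\left(1 \right)} + 3\right) \left(-1\right)\right) = \left(-1 - 15^{2} + 3 \cdot 15\right) \left(-67 - \left(1 + 3\right) \left(-1\right)\right) = \left(-1 - 225 + 45\right) \left(-67 - 4 \left(-1\right)\right) = \left(-1 - 225 + 45\right) \left(-67 - -4\right) = - 181 \left(-67 + 4\right) = \left(-181\right) \left(-63\right) = 11403$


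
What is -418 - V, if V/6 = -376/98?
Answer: -19354/49 ≈ -394.98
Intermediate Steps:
V = -1128/49 (V = 6*(-376/98) = 6*(-376*1/98) = 6*(-188/49) = -1128/49 ≈ -23.020)
-418 - V = -418 - 1*(-1128/49) = -418 + 1128/49 = -19354/49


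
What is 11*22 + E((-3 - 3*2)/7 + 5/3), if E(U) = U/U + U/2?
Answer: 5107/21 ≈ 243.19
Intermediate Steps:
E(U) = 1 + U/2 (E(U) = 1 + U*(½) = 1 + U/2)
11*22 + E((-3 - 3*2)/7 + 5/3) = 11*22 + (1 + ((-3 - 3*2)/7 + 5/3)/2) = 242 + (1 + ((-3 - 6)*(⅐) + 5*(⅓))/2) = 242 + (1 + (-9*⅐ + 5/3)/2) = 242 + (1 + (-9/7 + 5/3)/2) = 242 + (1 + (½)*(8/21)) = 242 + (1 + 4/21) = 242 + 25/21 = 5107/21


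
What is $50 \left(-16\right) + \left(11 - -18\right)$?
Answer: $-771$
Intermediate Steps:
$50 \left(-16\right) + \left(11 - -18\right) = -800 + \left(11 + 18\right) = -800 + 29 = -771$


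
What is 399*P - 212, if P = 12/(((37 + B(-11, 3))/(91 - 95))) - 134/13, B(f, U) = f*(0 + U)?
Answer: -118466/13 ≈ -9112.8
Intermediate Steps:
B(f, U) = U*f (B(f, U) = f*U = U*f)
P = -290/13 (P = 12/(((37 + 3*(-11))/(91 - 95))) - 134/13 = 12/(((37 - 33)/(-4))) - 134*1/13 = 12/((4*(-¼))) - 134/13 = 12/(-1) - 134/13 = 12*(-1) - 134/13 = -12 - 134/13 = -290/13 ≈ -22.308)
399*P - 212 = 399*(-290/13) - 212 = -115710/13 - 212 = -118466/13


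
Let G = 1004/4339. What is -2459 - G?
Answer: -10670605/4339 ≈ -2459.2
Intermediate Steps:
G = 1004/4339 (G = 1004*(1/4339) = 1004/4339 ≈ 0.23139)
-2459 - G = -2459 - 1*1004/4339 = -2459 - 1004/4339 = -10670605/4339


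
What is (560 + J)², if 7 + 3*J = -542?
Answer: 142129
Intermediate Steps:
J = -183 (J = -7/3 + (⅓)*(-542) = -7/3 - 542/3 = -183)
(560 + J)² = (560 - 183)² = 377² = 142129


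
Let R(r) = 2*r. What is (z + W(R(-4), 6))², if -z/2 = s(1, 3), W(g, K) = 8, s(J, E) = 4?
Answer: 0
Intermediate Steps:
z = -8 (z = -2*4 = -8)
(z + W(R(-4), 6))² = (-8 + 8)² = 0² = 0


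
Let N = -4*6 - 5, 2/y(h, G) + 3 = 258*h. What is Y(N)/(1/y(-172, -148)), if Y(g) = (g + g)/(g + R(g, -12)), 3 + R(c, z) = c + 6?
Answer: -116/2440845 ≈ -4.7525e-5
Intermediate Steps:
y(h, G) = 2/(-3 + 258*h)
R(c, z) = 3 + c (R(c, z) = -3 + (c + 6) = -3 + (6 + c) = 3 + c)
N = -29 (N = -24 - 5 = -29)
Y(g) = 2*g/(3 + 2*g) (Y(g) = (g + g)/(g + (3 + g)) = (2*g)/(3 + 2*g) = 2*g/(3 + 2*g))
Y(N)/(1/y(-172, -148)) = (2*(-29)/(3 + 2*(-29)))/(1/(2/(3*(-1 + 86*(-172))))) = (2*(-29)/(3 - 58))/(1/(2/(3*(-1 - 14792)))) = (2*(-29)/(-55))/(1/((⅔)/(-14793))) = (2*(-29)*(-1/55))/(1/((⅔)*(-1/14793))) = 58/(55*(1/(-2/44379))) = 58/(55*(-44379/2)) = (58/55)*(-2/44379) = -116/2440845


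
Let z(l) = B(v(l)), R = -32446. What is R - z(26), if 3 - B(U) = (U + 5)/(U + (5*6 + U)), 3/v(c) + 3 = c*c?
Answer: -163834159/5049 ≈ -32449.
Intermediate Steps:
v(c) = 3/(-3 + c²) (v(c) = 3/(-3 + c*c) = 3/(-3 + c²))
B(U) = 3 - (5 + U)/(30 + 2*U) (B(U) = 3 - (U + 5)/(U + (5*6 + U)) = 3 - (5 + U)/(U + (30 + U)) = 3 - (5 + U)/(30 + 2*U))
z(l) = 5*(17 + 3/(-3 + l²))/(2*(15 + 3/(-3 + l²)))
R - z(26) = -32446 - 5*(-48 + 17*26²)/(6*(-14 + 5*26²)) = -32446 - 5*(-48 + 17*676)/(6*(-14 + 5*676)) = -32446 - 5*(-48 + 11492)/(6*(-14 + 3380)) = -32446 - 5*11444/(6*3366) = -32446 - 1*14305/5049 = -32446 - 14305/5049 = -163834159/5049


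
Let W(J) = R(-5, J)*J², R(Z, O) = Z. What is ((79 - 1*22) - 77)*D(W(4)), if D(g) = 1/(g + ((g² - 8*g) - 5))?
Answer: -4/1391 ≈ -0.0028756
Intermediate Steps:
W(J) = -5*J²
D(g) = 1/(-5 + g² - 7*g) (D(g) = 1/(g + (-5 + g² - 8*g)) = 1/(-5 + g² - 7*g))
((79 - 1*22) - 77)*D(W(4)) = ((79 - 1*22) - 77)/(-5 + (-5*4²)² - (-35)*4²) = ((79 - 22) - 77)/(-5 + (-5*16)² - (-35)*16) = (57 - 77)/(-5 + (-80)² - 7*(-80)) = -20/(-5 + 6400 + 560) = -20/6955 = -20*1/6955 = -4/1391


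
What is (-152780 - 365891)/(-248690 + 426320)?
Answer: -518671/177630 ≈ -2.9200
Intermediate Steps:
(-152780 - 365891)/(-248690 + 426320) = -518671/177630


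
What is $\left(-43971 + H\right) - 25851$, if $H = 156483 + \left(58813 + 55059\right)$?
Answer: $200533$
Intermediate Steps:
$H = 270355$ ($H = 156483 + 113872 = 270355$)
$\left(-43971 + H\right) - 25851 = \left(-43971 + 270355\right) - 25851 = 226384 - 25851 = 200533$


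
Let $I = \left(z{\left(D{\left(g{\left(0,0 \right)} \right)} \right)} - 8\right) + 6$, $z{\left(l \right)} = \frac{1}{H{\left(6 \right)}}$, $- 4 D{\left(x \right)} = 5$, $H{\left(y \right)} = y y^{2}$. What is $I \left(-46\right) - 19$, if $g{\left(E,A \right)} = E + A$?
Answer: $\frac{7861}{108} \approx 72.787$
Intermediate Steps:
$H{\left(y \right)} = y^{3}$
$g{\left(E,A \right)} = A + E$
$D{\left(x \right)} = - \frac{5}{4}$ ($D{\left(x \right)} = \left(- \frac{1}{4}\right) 5 = - \frac{5}{4}$)
$z{\left(l \right)} = \frac{1}{216}$ ($z{\left(l \right)} = \frac{1}{6^{3}} = \frac{1}{216}$)
$I = - \frac{431}{216}$ ($I = \left(\frac{1}{216} - 8\right) + 6 = - \frac{1727}{216} + 6 = - \frac{431}{216} \approx -1.9954$)
$I \left(-46\right) - 19 = \left(- \frac{431}{216}\right) \left(-46\right) - 19 = \frac{9913}{108} - 19 = \frac{7861}{108}$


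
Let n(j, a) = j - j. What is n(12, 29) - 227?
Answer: -227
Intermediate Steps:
n(j, a) = 0
n(12, 29) - 227 = 0 - 227 = -227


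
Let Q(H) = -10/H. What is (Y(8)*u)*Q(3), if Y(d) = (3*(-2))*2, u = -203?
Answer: -8120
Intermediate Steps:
Y(d) = -12 (Y(d) = -6*2 = -12)
(Y(8)*u)*Q(3) = (-12*(-203))*(-10/3) = 2436*(-10*⅓) = 2436*(-10/3) = -8120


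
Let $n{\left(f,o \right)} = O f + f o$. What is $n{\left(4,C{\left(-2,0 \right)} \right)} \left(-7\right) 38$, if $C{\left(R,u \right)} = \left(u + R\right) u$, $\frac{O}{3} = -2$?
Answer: $6384$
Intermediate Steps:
$O = -6$ ($O = 3 \left(-2\right) = -6$)
$C{\left(R,u \right)} = u \left(R + u\right)$ ($C{\left(R,u \right)} = \left(R + u\right) u = u \left(R + u\right)$)
$n{\left(f,o \right)} = - 6 f + f o$
$n{\left(4,C{\left(-2,0 \right)} \right)} \left(-7\right) 38 = 4 \left(-6 + 0 \left(-2 + 0\right)\right) \left(-7\right) 38 = 4 \left(-6 + 0 \left(-2\right)\right) \left(-7\right) 38 = 4 \left(-6 + 0\right) \left(-7\right) 38 = 4 \left(-6\right) \left(-7\right) 38 = \left(-24\right) \left(-7\right) 38 = 168 \cdot 38 = 6384$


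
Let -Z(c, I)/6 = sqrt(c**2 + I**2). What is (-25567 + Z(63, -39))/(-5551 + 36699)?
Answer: -25567/31148 - 9*sqrt(610)/15574 ≈ -0.83510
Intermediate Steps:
Z(c, I) = -6*sqrt(I**2 + c**2) (Z(c, I) = -6*sqrt(c**2 + I**2) = -6*sqrt(I**2 + c**2))
(-25567 + Z(63, -39))/(-5551 + 36699) = (-25567 - 6*sqrt((-39)**2 + 63**2))/(-5551 + 36699) = (-25567 - 6*sqrt(1521 + 3969))/31148 = (-25567 - 18*sqrt(610))*(1/31148) = -25567/31148 - 9*sqrt(610)/15574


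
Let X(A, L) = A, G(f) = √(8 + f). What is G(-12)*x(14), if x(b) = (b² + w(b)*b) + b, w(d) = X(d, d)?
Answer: 812*I ≈ 812.0*I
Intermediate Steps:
w(d) = d
x(b) = b + 2*b² (x(b) = (b² + b*b) + b = (b² + b²) + b = 2*b² + b = b + 2*b²)
G(-12)*x(14) = √(8 - 12)*(14*(1 + 2*14)) = √(-4)*(14*(1 + 28)) = (2*I)*(14*29) = (2*I)*406 = 812*I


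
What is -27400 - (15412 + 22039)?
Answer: -64851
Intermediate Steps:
-27400 - (15412 + 22039) = -27400 - 1*37451 = -27400 - 37451 = -64851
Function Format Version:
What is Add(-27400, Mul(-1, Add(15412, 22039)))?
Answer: -64851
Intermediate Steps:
Add(-27400, Mul(-1, Add(15412, 22039))) = Add(-27400, Mul(-1, 37451)) = Add(-27400, -37451) = -64851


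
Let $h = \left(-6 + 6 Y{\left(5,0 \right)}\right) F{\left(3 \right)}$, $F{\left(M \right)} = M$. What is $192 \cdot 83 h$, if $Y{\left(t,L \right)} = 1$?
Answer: $0$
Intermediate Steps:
$h = 0$ ($h = \left(-6 + 6 \cdot 1\right) 3 = \left(-6 + 6\right) 3 = 0 \cdot 3 = 0$)
$192 \cdot 83 h = 192 \cdot 83 \cdot 0 = 15936 \cdot 0 = 0$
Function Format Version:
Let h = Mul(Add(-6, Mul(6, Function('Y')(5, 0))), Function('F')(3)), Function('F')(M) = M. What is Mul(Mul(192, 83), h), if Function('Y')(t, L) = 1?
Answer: 0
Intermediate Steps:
h = 0 (h = Mul(Add(-6, Mul(6, 1)), 3) = Mul(Add(-6, 6), 3) = Mul(0, 3) = 0)
Mul(Mul(192, 83), h) = Mul(Mul(192, 83), 0) = Mul(15936, 0) = 0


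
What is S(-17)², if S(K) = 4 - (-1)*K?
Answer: 169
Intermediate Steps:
S(K) = 4 + K
S(-17)² = (4 - 17)² = (-13)² = 169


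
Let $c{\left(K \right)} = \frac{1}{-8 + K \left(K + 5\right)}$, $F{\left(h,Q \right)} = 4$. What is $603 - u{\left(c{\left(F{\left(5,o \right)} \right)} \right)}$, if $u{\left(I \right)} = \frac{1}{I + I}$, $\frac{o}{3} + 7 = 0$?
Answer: $589$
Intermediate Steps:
$o = -21$ ($o = -21 + 3 \cdot 0 = -21 + 0 = -21$)
$c{\left(K \right)} = \frac{1}{-8 + K \left(5 + K\right)}$
$u{\left(I \right)} = \frac{1}{2 I}$
$603 - u{\left(c{\left(F{\left(5,o \right)} \right)} \right)} = 603 - \frac{1}{2 \frac{1}{-8 + 4^{2} + 5 \cdot 4}} = 603 - \frac{1}{2 \frac{1}{-8 + 16 + 20}} = 603 - \frac{1}{2 \cdot \frac{1}{28}} = 603 - \frac{\frac{1}{\frac{1}{28}}}{2} = 603 - \frac{1}{2} \cdot 28 = 603 - 14 = 589$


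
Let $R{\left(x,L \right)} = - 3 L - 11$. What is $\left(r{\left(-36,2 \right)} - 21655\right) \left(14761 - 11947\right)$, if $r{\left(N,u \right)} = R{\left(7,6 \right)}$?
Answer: $-61018776$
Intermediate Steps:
$R{\left(x,L \right)} = -11 - 3 L$
$r{\left(N,u \right)} = -29$ ($r{\left(N,u \right)} = -11 - 18 = -29$)
$\left(r{\left(-36,2 \right)} - 21655\right) \left(14761 - 11947\right) = \left(-29 - 21655\right) \left(14761 - 11947\right) = \left(-21684\right) 2814 = -61018776$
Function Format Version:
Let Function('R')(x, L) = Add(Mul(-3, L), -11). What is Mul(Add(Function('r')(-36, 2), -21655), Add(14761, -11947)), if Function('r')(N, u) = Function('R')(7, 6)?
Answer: -61018776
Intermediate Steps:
Function('R')(x, L) = Add(-11, Mul(-3, L))
Function('r')(N, u) = -29 (Function('r')(N, u) = Add(-11, Mul(-3, 6)) = Add(-11, -18) = -29)
Mul(Add(Function('r')(-36, 2), -21655), Add(14761, -11947)) = Mul(Add(-29, -21655), Add(14761, -11947)) = Mul(-21684, 2814) = -61018776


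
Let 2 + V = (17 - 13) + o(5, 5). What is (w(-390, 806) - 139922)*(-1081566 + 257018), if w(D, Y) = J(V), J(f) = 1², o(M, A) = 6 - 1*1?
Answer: 115371580708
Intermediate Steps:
o(M, A) = 5 (o(M, A) = 6 - 1 = 5)
V = 7 (V = -2 + ((17 - 13) + 5) = -2 + (4 + 5) = -2 + 9 = 7)
J(f) = 1
w(D, Y) = 1
(w(-390, 806) - 139922)*(-1081566 + 257018) = (1 - 139922)*(-1081566 + 257018) = -139921*(-824548) = 115371580708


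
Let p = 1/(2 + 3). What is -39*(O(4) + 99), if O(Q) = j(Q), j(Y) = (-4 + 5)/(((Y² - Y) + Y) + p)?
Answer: -104312/27 ≈ -3863.4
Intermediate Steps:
p = ⅕ (p = 1/5 = ⅕ ≈ 0.20000)
j(Y) = 1/(⅕ + Y²) (j(Y) = (-4 + 5)/(((Y² - Y) + Y) + ⅕) = 1/(Y² + ⅕) = 1/(⅕ + Y²))
O(Q) = 5/(1 + 5*Q²)
-39*(O(4) + 99) = -39*(5/(1 + 5*4²) + 99) = -39*(5/(1 + 5*16) + 99) = -39*(5/(1 + 80) + 99) = -39*(5/81 + 99) = -39*8024/81 = -104312/27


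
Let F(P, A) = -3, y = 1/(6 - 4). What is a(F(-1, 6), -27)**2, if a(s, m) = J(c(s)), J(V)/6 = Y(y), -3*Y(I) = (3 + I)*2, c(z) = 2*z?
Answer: 196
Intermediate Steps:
y = 1/2 ≈ 0.50000
Y(I) = -2 - 2*I/3 (Y(I) = -(3 + I)*2/3 = -(6 + 2*I)/3 = -2 - 2*I/3)
J(V) = -14 (J(V) = 6*(-2 - 2/3*1/2) = 6*(-2 - 1/3) = 6*(-7/3) = -14)
a(s, m) = -14
a(F(-1, 6), -27)**2 = (-14)**2 = 196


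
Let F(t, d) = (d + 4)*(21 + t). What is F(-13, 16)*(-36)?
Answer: -5760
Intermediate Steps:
F(t, d) = (4 + d)*(21 + t)
F(-13, 16)*(-36) = (84 + 4*(-13) + 21*16 + 16*(-13))*(-36) = (84 - 52 + 336 - 208)*(-36) = 160*(-36) = -5760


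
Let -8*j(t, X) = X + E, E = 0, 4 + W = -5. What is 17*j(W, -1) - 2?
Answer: ⅛ ≈ 0.12500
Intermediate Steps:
W = -9 (W = -4 - 5 = -9)
j(t, X) = -X/8 (j(t, X) = -(X + 0)/8 = -X/8)
17*j(W, -1) - 2 = 17*(-⅛*(-1)) - 2 = 17*(⅛) - 2 = 17/8 - 2 = ⅛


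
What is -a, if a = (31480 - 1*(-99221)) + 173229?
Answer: -303930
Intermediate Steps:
a = 303930 (a = (31480 + 99221) + 173229 = 130701 + 173229 = 303930)
-a = -1*303930 = -303930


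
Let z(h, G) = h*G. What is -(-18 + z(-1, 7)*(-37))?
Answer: -241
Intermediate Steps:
z(h, G) = G*h
-(-18 + z(-1, 7)*(-37)) = -(-18 + (7*(-1))*(-37)) = -(-18 - 7*(-37)) = -(-18 + 259) = -1*241 = -241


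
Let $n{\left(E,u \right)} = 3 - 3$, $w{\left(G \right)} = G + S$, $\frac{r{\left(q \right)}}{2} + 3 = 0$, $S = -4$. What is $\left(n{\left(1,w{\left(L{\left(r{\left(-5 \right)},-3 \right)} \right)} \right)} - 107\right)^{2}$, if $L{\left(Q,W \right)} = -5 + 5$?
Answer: $11449$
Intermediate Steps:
$r{\left(q \right)} = -6$ ($r{\left(q \right)} = -6 + 2 \cdot 0 = -6 + 0 = -6$)
$L{\left(Q,W \right)} = 0$
$w{\left(G \right)} = -4 + G$ ($w{\left(G \right)} = G - 4 = -4 + G$)
$n{\left(E,u \right)} = 0$
$\left(n{\left(1,w{\left(L{\left(r{\left(-5 \right)},-3 \right)} \right)} \right)} - 107\right)^{2} = \left(0 - 107\right)^{2} = \left(-107\right)^{2} = 11449$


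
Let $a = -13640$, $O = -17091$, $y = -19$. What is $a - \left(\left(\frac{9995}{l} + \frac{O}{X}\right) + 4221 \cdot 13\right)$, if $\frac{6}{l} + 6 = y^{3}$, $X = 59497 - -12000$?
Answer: $\frac{4876424174255}{428982} \approx 1.1367 \cdot 10^{7}$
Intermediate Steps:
$X = 71497$ ($X = 59497 + 12000 = 71497$)
$l = - \frac{6}{6865}$ ($l = \frac{6}{-6 + \left(-19\right)^{3}} = \frac{6}{-6 - 6859} = \frac{6}{-6865} = 6 \left(- \frac{1}{6865}\right) = - \frac{6}{6865} \approx -0.000874$)
$a - \left(\left(\frac{9995}{l} + \frac{O}{X}\right) + 4221 \cdot 13\right) = -13640 - \left(\left(\frac{9995}{- \frac{6}{6865}} - \frac{17091}{71497}\right) + 4221 \cdot 13\right) = -13640 - \left(\left(9995 \left(- \frac{6865}{6}\right) - \frac{17091}{71497}\right) + 54873\right) = -13640 - \left(\left(- \frac{68615675}{6} - \frac{17091}{71497}\right) + 54873\right) = -13640 - \left(- \frac{4905815018021}{428982} + 54873\right) = -13640 - - \frac{4882275488735}{428982} = -13640 + \frac{4882275488735}{428982} = \frac{4876424174255}{428982}$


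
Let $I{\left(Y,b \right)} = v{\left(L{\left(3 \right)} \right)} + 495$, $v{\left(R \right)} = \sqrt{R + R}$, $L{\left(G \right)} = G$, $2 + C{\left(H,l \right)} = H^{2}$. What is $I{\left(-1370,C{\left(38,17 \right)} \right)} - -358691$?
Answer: $359186 + \sqrt{6} \approx 3.5919 \cdot 10^{5}$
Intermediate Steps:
$C{\left(H,l \right)} = -2 + H^{2}$
$v{\left(R \right)} = \sqrt{2} \sqrt{R}$ ($v{\left(R \right)} = \sqrt{2 R} = \sqrt{2} \sqrt{R}$)
$I{\left(Y,b \right)} = 495 + \sqrt{6}$ ($I{\left(Y,b \right)} = \sqrt{2} \sqrt{3} + 495 = \sqrt{6} + 495 = 495 + \sqrt{6}$)
$I{\left(-1370,C{\left(38,17 \right)} \right)} - -358691 = \left(495 + \sqrt{6}\right) - -358691 = \left(495 + \sqrt{6}\right) + 358691 = 359186 + \sqrt{6}$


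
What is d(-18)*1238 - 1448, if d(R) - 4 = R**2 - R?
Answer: 426900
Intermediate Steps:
d(R) = 4 + R**2 - R (d(R) = 4 + (R**2 - R) = 4 + R**2 - R)
d(-18)*1238 - 1448 = (4 + (-18)**2 - 1*(-18))*1238 - 1448 = (4 + 324 + 18)*1238 - 1448 = 346*1238 - 1448 = 428348 - 1448 = 426900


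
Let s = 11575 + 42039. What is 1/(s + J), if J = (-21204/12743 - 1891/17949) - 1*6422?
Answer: 7378197/348178818385 ≈ 2.1191e-5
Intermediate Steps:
J = -47395835573/7378197 (J = (-21204*1/12743 - 1891*1/17949) - 6422 = (-21204/12743 - 61/579) - 6422 = -13054439/7378197 - 6422 = -47395835573/7378197 ≈ -6423.8)
s = 53614
1/(s + J) = 1/(53614 - 47395835573/7378197) = 1/(348178818385/7378197) = 7378197/348178818385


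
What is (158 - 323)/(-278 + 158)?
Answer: 11/8 ≈ 1.3750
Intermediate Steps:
(158 - 323)/(-278 + 158) = -165/(-120) = -165*(-1/120) = 11/8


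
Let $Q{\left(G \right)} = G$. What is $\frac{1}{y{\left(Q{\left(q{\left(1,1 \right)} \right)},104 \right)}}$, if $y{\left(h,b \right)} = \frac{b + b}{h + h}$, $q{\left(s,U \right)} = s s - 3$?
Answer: $- \frac{1}{52} \approx -0.019231$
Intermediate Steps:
$q{\left(s,U \right)} = -3 + s^{2}$ ($q{\left(s,U \right)} = s^{2} - 3 = -3 + s^{2}$)
$y{\left(h,b \right)} = \frac{b}{h}$ ($y{\left(h,b \right)} = \frac{2 b}{2 h} = 2 b \frac{1}{2 h} = \frac{b}{h}$)
$\frac{1}{y{\left(Q{\left(q{\left(1,1 \right)} \right)},104 \right)}} = \frac{1}{104 \frac{1}{-3 + 1^{2}}} = \frac{1}{104 \frac{1}{-3 + 1}} = \frac{1}{104 \frac{1}{-2}} = \frac{1}{104 \left(- \frac{1}{2}\right)} = \frac{1}{-52} = - \frac{1}{52}$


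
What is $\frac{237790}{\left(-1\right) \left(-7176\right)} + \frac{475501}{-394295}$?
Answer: $\frac{45173606437}{1414730460} \approx 31.931$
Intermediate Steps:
$\frac{237790}{\left(-1\right) \left(-7176\right)} + \frac{475501}{-394295} = \frac{237790}{7176} + 475501 \left(- \frac{1}{394295}\right) = 237790 \cdot \frac{1}{7176} - \frac{475501}{394295} = \frac{118895}{3588} - \frac{475501}{394295} = \frac{45173606437}{1414730460}$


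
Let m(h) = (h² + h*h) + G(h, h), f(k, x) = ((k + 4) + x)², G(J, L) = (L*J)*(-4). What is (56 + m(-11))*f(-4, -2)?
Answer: -744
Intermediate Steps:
G(J, L) = -4*J*L (G(J, L) = (J*L)*(-4) = -4*J*L)
f(k, x) = (4 + k + x)² (f(k, x) = ((4 + k) + x)² = (4 + k + x)²)
m(h) = -2*h² (m(h) = (h² + h*h) - 4*h*h = (h² + h²) - 4*h² = 2*h² - 4*h² = -2*h²)
(56 + m(-11))*f(-4, -2) = (56 - 2*(-11)²)*(4 - 4 - 2)² = (56 - 2*121)*(-2)² = (56 - 242)*4 = -186*4 = -744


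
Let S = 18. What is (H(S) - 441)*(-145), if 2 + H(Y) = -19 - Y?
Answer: 69600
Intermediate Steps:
H(Y) = -21 - Y (H(Y) = -2 + (-19 - Y) = -21 - Y)
(H(S) - 441)*(-145) = ((-21 - 1*18) - 441)*(-145) = ((-21 - 18) - 441)*(-145) = (-39 - 441)*(-145) = -480*(-145) = 69600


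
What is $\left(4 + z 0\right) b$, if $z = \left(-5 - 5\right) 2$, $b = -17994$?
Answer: $-71976$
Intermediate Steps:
$z = -20$ ($z = \left(-10\right) 2 = -20$)
$\left(4 + z 0\right) b = \left(4 - 0\right) \left(-17994\right) = \left(4 + 0\right) \left(-17994\right) = 4 \left(-17994\right) = -71976$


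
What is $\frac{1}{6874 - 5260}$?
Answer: $\frac{1}{1614} \approx 0.00061958$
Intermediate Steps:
$\frac{1}{6874 - 5260} = \frac{1}{1614}$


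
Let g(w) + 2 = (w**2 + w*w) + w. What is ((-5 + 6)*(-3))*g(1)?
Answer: -3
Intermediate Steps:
g(w) = -2 + w + 2*w**2 (g(w) = -2 + ((w**2 + w*w) + w) = -2 + ((w**2 + w**2) + w) = -2 + (2*w**2 + w) = -2 + (w + 2*w**2) = -2 + w + 2*w**2)
((-5 + 6)*(-3))*g(1) = ((-5 + 6)*(-3))*(-2 + 1 + 2*1**2) = (1*(-3))*(-2 + 1 + 2*1) = -3*(-2 + 1 + 2) = -3*1 = -3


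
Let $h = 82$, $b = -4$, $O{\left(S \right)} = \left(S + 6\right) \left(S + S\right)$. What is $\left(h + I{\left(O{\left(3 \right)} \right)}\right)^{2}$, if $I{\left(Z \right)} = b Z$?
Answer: $17956$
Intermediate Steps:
$O{\left(S \right)} = 2 S \left(6 + S\right)$ ($O{\left(S \right)} = \left(6 + S\right) 2 S = 2 S \left(6 + S\right)$)
$I{\left(Z \right)} = - 4 Z$
$\left(h + I{\left(O{\left(3 \right)} \right)}\right)^{2} = \left(82 - 4 \cdot 2 \cdot 3 \left(6 + 3\right)\right)^{2} = \left(82 - 4 \cdot 2 \cdot 3 \cdot 9\right)^{2} = \left(82 - 216\right)^{2} = \left(-134\right)^{2} = 17956$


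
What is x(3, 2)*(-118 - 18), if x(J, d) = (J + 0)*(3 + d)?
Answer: -2040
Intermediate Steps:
x(J, d) = J*(3 + d)
x(3, 2)*(-118 - 18) = (3*(3 + 2))*(-118 - 18) = (3*5)*(-136) = 15*(-136) = -2040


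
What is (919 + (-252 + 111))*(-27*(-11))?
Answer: 231066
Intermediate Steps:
(919 + (-252 + 111))*(-27*(-11)) = (919 - 141)*297 = 778*297 = 231066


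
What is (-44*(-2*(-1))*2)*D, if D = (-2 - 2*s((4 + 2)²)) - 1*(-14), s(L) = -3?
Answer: -3168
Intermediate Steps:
D = 18 (D = (-2 - 2*(-3)) - 1*(-14) = (-2 + 6) + 14 = 4 + 14 = 18)
(-44*(-2*(-1))*2)*D = -44*(-2*(-1))*2*18 = -88*2*18 = -44*4*18 = -176*18 = -3168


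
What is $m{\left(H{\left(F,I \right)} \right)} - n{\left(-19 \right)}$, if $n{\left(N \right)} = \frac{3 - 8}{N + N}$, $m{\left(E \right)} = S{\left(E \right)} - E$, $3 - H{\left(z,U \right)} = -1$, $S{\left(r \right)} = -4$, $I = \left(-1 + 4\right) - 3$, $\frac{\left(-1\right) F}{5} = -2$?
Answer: $- \frac{309}{38} \approx -8.1316$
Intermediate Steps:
$F = 10$ ($F = \left(-5\right) \left(-2\right) = 10$)
$I = 0$ ($I = 3 - 3 = 0$)
$H{\left(z,U \right)} = 4$ ($H{\left(z,U \right)} = 3 - -1 = 3 + 1 = 4$)
$m{\left(E \right)} = -4 - E$
$n{\left(N \right)} = - \frac{5}{2 N}$
$m{\left(H{\left(F,I \right)} \right)} - n{\left(-19 \right)} = \left(-4 - 4\right) - - \frac{5}{2 \left(-19\right)} = \left(-4 - 4\right) - \left(- \frac{5}{2}\right) \left(- \frac{1}{19}\right) = -8 - \frac{5}{38} = - \frac{309}{38}$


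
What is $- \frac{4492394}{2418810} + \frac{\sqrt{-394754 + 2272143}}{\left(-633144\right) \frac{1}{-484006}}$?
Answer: $- \frac{2246197}{1209405} + \frac{242003 \sqrt{1877389}}{316572} \approx 1045.6$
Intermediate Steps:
$- \frac{4492394}{2418810} + \frac{\sqrt{-394754 + 2272143}}{\left(-633144\right) \frac{1}{-484006}} = \left(-4492394\right) \frac{1}{2418810} + \frac{\sqrt{1877389}}{\left(-633144\right) \left(- \frac{1}{484006}\right)} = - \frac{2246197}{1209405} + \frac{\sqrt{1877389}}{\frac{316572}{242003}} = - \frac{2246197}{1209405} + \sqrt{1877389} \cdot \frac{242003}{316572} = - \frac{2246197}{1209405} + \frac{242003 \sqrt{1877389}}{316572}$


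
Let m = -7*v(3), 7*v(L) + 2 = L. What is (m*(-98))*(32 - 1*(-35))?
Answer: 6566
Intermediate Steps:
v(L) = -2/7 + L/7
m = -1 (m = -7*(-2/7 + (⅐)*3) = -7*(-2/7 + 3/7) = -7*⅐ = -1)
(m*(-98))*(32 - 1*(-35)) = (-1*(-98))*(32 - 1*(-35)) = 98*(32 + 35) = 98*67 = 6566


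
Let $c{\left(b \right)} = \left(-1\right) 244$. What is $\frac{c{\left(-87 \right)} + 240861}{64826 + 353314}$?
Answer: $\frac{240617}{418140} \approx 0.57545$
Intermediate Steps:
$c{\left(b \right)} = -244$
$\frac{c{\left(-87 \right)} + 240861}{64826 + 353314} = \frac{-244 + 240861}{64826 + 353314} = \frac{240617}{418140}$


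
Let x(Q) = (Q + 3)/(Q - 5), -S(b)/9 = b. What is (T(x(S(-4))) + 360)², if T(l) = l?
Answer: 125417601/961 ≈ 1.3051e+5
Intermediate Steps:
S(b) = -9*b
x(Q) = (3 + Q)/(-5 + Q)
(T(x(S(-4))) + 360)² = ((3 - 9*(-4))/(-5 - 9*(-4)) + 360)² = ((3 + 36)/(-5 + 36) + 360)² = (39/31 + 360)² = (11199/31)² = 125417601/961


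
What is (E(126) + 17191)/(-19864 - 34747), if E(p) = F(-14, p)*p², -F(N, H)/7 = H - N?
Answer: 15541289/54611 ≈ 284.58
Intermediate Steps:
F(N, H) = -7*H + 7*N (F(N, H) = -7*(H - N) = -7*H + 7*N)
E(p) = p²*(-98 - 7*p) (E(p) = (-7*p + 7*(-14))*p² = (-7*p - 98)*p² = (-98 - 7*p)*p² = p²*(-98 - 7*p))
(E(126) + 17191)/(-19864 - 34747) = (7*126²*(-14 - 1*126) + 17191)/(-19864 - 34747) = (7*15876*(-14 - 126) + 17191)/(-54611) = (7*15876*(-140) + 17191)*(-1/54611) = (-15558480 + 17191)*(-1/54611) = -15541289*(-1/54611) = 15541289/54611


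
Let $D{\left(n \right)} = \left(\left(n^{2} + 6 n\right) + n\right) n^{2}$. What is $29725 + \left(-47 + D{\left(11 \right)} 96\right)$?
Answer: $2329646$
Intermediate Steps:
$D{\left(n \right)} = n^{2} \left(n^{2} + 7 n\right)$ ($D{\left(n \right)} = \left(n^{2} + 7 n\right) n^{2} = n^{2} \left(n^{2} + 7 n\right)$)
$29725 + \left(-47 + D{\left(11 \right)} 96\right) = 29725 - \left(47 - 11^{3} \left(7 + 11\right) 96\right) = 29725 - \left(47 - 1331 \cdot 18 \cdot 96\right) = 29725 + \left(-47 + 23958 \cdot 96\right) = 29725 + \left(-47 + 2299968\right) = 29725 + 2299921 = 2329646$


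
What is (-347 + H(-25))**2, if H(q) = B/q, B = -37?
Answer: 74615044/625 ≈ 1.1938e+5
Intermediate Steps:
H(q) = -37/q
(-347 + H(-25))**2 = (-347 - 37/(-25))**2 = (-347 - 37*(-1/25))**2 = (-347 + 37/25)**2 = (-8638/25)**2 = 74615044/625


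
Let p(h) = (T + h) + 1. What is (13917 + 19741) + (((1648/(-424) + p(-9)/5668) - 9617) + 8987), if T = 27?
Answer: 9920576711/300404 ≈ 33024.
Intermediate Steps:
p(h) = 28 + h (p(h) = (27 + h) + 1 = 28 + h)
(13917 + 19741) + (((1648/(-424) + p(-9)/5668) - 9617) + 8987) = (13917 + 19741) + (((1648/(-424) + (28 - 9)/5668) - 9617) + 8987) = 33658 + (((1648*(-1/424) + 19*(1/5668)) - 9617) + 8987) = 33658 + (((-206/53 + 19/5668) - 9617) + 8987) = 33658 + ((-1166601/300404 - 9617) + 8987) = 33658 + (-2890151869/300404 + 8987) = 33658 - 190421121/300404 = 9920576711/300404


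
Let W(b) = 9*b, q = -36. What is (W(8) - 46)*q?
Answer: -936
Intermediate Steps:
(W(8) - 46)*q = (9*8 - 46)*(-36) = (72 - 46)*(-36) = 26*(-36) = -936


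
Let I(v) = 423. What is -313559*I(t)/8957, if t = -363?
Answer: -132635457/8957 ≈ -14808.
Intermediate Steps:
-313559*I(t)/8957 = -313559/(8957/423) = -313559/(8957*(1/423)) = -313559/8957/423 = -313559*423/8957 = -132635457/8957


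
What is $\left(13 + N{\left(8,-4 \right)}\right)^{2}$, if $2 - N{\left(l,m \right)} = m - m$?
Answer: $225$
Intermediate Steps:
$N{\left(l,m \right)} = 2$ ($N{\left(l,m \right)} = 2 - \left(m - m\right) = 2 - 0 = 2 + 0 = 2$)
$\left(13 + N{\left(8,-4 \right)}\right)^{2} = \left(13 + 2\right)^{2} = 15^{2} = 225$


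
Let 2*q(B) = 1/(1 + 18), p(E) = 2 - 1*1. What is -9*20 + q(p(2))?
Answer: -6839/38 ≈ -179.97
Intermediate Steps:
p(E) = 1 (p(E) = 2 - 1 = 1)
q(B) = 1/38 (q(B) = 1/(2*(1 + 18)) = (½)/19 = (½)*(1/19) = 1/38)
-9*20 + q(p(2)) = -9*20 + 1/38 = -180 + 1/38 = -6839/38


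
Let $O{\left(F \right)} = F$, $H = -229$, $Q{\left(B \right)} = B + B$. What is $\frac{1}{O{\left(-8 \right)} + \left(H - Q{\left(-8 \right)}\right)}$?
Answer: $- \frac{1}{221} \approx -0.0045249$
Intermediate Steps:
$Q{\left(B \right)} = 2 B$
$\frac{1}{O{\left(-8 \right)} + \left(H - Q{\left(-8 \right)}\right)} = \frac{1}{-8 - \left(229 + 2 \left(-8\right)\right)} = \frac{1}{-8 - 213} = \frac{1}{-221} = - \frac{1}{221}$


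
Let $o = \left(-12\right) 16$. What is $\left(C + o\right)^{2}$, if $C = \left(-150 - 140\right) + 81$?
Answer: $160801$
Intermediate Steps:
$o = -192$
$C = -209$ ($C = -290 + 81 = -209$)
$\left(C + o\right)^{2} = \left(-209 - 192\right)^{2} = \left(-401\right)^{2} = 160801$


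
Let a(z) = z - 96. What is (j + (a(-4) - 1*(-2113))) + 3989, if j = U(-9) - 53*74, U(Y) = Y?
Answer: 2071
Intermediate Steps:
a(z) = -96 + z
j = -3931 (j = -9 - 53*74 = -9 - 3922 = -3931)
(j + (a(-4) - 1*(-2113))) + 3989 = (-3931 + ((-96 - 4) - 1*(-2113))) + 3989 = (-3931 + (-100 + 2113)) + 3989 = (-3931 + 2013) + 3989 = -1918 + 3989 = 2071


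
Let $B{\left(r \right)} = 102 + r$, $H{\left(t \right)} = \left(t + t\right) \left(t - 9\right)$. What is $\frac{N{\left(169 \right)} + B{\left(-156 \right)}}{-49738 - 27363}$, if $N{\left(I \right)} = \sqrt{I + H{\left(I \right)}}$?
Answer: $\frac{54}{77101} - \frac{13 \sqrt{321}}{77101} \approx -0.0023205$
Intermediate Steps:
$H{\left(t \right)} = 2 t \left(-9 + t\right)$
$N{\left(I \right)} = \sqrt{I + 2 I \left(-9 + I\right)}$
$\frac{N{\left(169 \right)} + B{\left(-156 \right)}}{-49738 - 27363} = \frac{\sqrt{169 \left(-17 + 2 \cdot 169\right)} + \left(102 - 156\right)}{-49738 - 27363} = \frac{\sqrt{169 \left(-17 + 338\right)} - 54}{-77101} = \left(\sqrt{169 \cdot 321} - 54\right) \left(- \frac{1}{77101}\right) = \left(\sqrt{54249} - 54\right) \left(- \frac{1}{77101}\right) = \left(13 \sqrt{321} - 54\right) \left(- \frac{1}{77101}\right) = \left(-54 + 13 \sqrt{321}\right) \left(- \frac{1}{77101}\right) = \frac{54}{77101} - \frac{13 \sqrt{321}}{77101}$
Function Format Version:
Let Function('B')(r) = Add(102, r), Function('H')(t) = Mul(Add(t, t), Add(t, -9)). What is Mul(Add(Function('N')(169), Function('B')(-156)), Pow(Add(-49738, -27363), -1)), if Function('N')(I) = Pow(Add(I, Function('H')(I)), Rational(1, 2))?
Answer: Add(Rational(54, 77101), Mul(Rational(-13, 77101), Pow(321, Rational(1, 2)))) ≈ -0.0023205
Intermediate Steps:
Function('H')(t) = Mul(2, t, Add(-9, t)) (Function('H')(t) = Mul(Mul(2, t), Add(-9, t)) = Mul(2, t, Add(-9, t)))
Function('N')(I) = Pow(Add(I, Mul(2, I, Add(-9, I))), Rational(1, 2))
Mul(Add(Function('N')(169), Function('B')(-156)), Pow(Add(-49738, -27363), -1)) = Mul(Add(Pow(Mul(169, Add(-17, Mul(2, 169))), Rational(1, 2)), Add(102, -156)), Pow(Add(-49738, -27363), -1)) = Mul(Add(Pow(Mul(169, Add(-17, 338)), Rational(1, 2)), -54), Pow(-77101, -1)) = Mul(Add(Pow(Mul(169, 321), Rational(1, 2)), -54), Rational(-1, 77101)) = Mul(Add(Pow(54249, Rational(1, 2)), -54), Rational(-1, 77101)) = Mul(Add(Mul(13, Pow(321, Rational(1, 2))), -54), Rational(-1, 77101)) = Mul(Add(-54, Mul(13, Pow(321, Rational(1, 2)))), Rational(-1, 77101)) = Add(Rational(54, 77101), Mul(Rational(-13, 77101), Pow(321, Rational(1, 2))))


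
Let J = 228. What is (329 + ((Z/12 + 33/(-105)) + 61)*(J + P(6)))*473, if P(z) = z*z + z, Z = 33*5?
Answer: 135265229/14 ≈ 9.6618e+6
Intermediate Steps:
Z = 165
P(z) = z + z**2 (P(z) = z**2 + z = z + z**2)
(329 + ((Z/12 + 33/(-105)) + 61)*(J + P(6)))*473 = (329 + ((165/12 + 33/(-105)) + 61)*(228 + 6*(1 + 6)))*473 = (329 + ((165*(1/12) + 33*(-1/105)) + 61)*(228 + 6*7))*473 = (329 + ((55/4 - 11/35) + 61)*(228 + 42))*473 = (329 + (1881/140 + 61)*270)*473 = (329 + (10421/140)*270)*473 = (329 + 281367/14)*473 = (285973/14)*473 = 135265229/14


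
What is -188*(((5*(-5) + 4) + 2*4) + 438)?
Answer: -79900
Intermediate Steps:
-188*(((5*(-5) + 4) + 2*4) + 438) = -188*(((-25 + 4) + 8) + 438) = -188*((-21 + 8) + 438) = -188*(-13 + 438) = -188*425 = -79900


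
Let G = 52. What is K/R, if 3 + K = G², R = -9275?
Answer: -2701/9275 ≈ -0.29121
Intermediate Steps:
K = 2701 (K = -3 + 52² = -3 + 2704 = 2701)
K/R = 2701/(-9275) = 2701*(-1/9275) = -2701/9275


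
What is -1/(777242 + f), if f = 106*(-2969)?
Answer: -1/462528 ≈ -2.1620e-6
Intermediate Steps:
f = -314714
-1/(777242 + f) = -1/(777242 - 314714) = -1/462528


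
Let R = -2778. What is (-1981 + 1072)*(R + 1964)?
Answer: 739926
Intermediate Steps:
(-1981 + 1072)*(R + 1964) = (-1981 + 1072)*(-2778 + 1964) = -909*(-814) = 739926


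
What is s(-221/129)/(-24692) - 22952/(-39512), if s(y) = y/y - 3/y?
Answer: 3913233749/6737946787 ≈ 0.58078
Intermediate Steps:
s(y) = 1 - 3/y
s(-221/129)/(-24692) - 22952/(-39512) = ((-3 - 221/129)/((-221/129)))/(-24692) - 22952/(-39512) = ((-3 - 221*1/129)/((-221*1/129)))*(-1/24692) - 22952*(-1/39512) = ((-3 - 221/129)/(-221/129))*(-1/24692) + 2869/4939 = -129/221*(-608/129)*(-1/24692) + 2869/4939 = (608/221)*(-1/24692) + 2869/4939 = -152/1364233 + 2869/4939 = 3913233749/6737946787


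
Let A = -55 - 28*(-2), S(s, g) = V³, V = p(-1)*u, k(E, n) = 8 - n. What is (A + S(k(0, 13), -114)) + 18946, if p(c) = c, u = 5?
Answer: 18822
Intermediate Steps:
V = -5 (V = -1*5 = -5)
S(s, g) = -125 (S(s, g) = (-5)³ = -125)
A = 1 (A = -55 + 56 = 1)
(A + S(k(0, 13), -114)) + 18946 = (1 - 125) + 18946 = -124 + 18946 = 18822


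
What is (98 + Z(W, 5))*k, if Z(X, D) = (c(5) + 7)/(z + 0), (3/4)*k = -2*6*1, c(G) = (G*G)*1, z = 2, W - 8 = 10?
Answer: -1824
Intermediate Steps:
W = 18 (W = 8 + 10 = 18)
c(G) = G² (c(G) = G²*1 = G²)
k = -16 (k = 4*(-2*6*1)/3 = 4*(-12*1)/3 = (4/3)*(-12) = -16)
Z(X, D) = 16 (Z(X, D) = (5² + 7)/(2 + 0) = (25 + 7)/2 = 32*(½) = 16)
(98 + Z(W, 5))*k = (98 + 16)*(-16) = 114*(-16) = -1824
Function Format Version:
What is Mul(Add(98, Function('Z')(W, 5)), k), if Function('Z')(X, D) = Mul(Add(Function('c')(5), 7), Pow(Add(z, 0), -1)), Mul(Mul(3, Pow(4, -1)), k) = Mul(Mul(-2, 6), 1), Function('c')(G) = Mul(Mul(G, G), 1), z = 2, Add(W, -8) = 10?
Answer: -1824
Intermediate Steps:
W = 18 (W = Add(8, 10) = 18)
Function('c')(G) = Pow(G, 2) (Function('c')(G) = Mul(Pow(G, 2), 1) = Pow(G, 2))
k = -16 (k = Mul(Rational(4, 3), Mul(Mul(-2, 6), 1)) = Mul(Rational(4, 3), Mul(-12, 1)) = Mul(Rational(4, 3), -12) = -16)
Function('Z')(X, D) = 16 (Function('Z')(X, D) = Mul(Add(Pow(5, 2), 7), Pow(Add(2, 0), -1)) = Mul(Add(25, 7), Pow(2, -1)) = Mul(32, Rational(1, 2)) = 16)
Mul(Add(98, Function('Z')(W, 5)), k) = Mul(Add(98, 16), -16) = Mul(114, -16) = -1824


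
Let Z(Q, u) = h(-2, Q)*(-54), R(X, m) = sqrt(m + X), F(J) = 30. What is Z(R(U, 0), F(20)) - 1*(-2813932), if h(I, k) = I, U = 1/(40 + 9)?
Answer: 2814040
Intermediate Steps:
U = 1/49 ≈ 0.020408
R(X, m) = sqrt(X + m)
Z(Q, u) = 108 (Z(Q, u) = -2*(-54) = 108)
Z(R(U, 0), F(20)) - 1*(-2813932) = 108 - 1*(-2813932) = 108 + 2813932 = 2814040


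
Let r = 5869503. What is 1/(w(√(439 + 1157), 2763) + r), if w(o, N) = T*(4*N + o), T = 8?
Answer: 1985973/11832266236139 - 16*√399/35496798708417 ≈ 1.6783e-7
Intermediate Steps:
w(o, N) = 8*o + 32*N (w(o, N) = 8*(4*N + o) = 8*(o + 4*N) = 8*o + 32*N)
1/(w(√(439 + 1157), 2763) + r) = 1/((8*√(439 + 1157) + 32*2763) + 5869503) = 1/((8*√1596 + 88416) + 5869503) = 1/((8*(2*√399) + 88416) + 5869503) = 1/((16*√399 + 88416) + 5869503) = 1/((88416 + 16*√399) + 5869503) = 1/(5957919 + 16*√399)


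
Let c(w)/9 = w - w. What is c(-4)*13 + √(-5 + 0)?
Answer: I*√5 ≈ 2.2361*I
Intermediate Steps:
c(w) = 0 (c(w) = 9*(w - w) = 9*0 = 0)
c(-4)*13 + √(-5 + 0) = 0*13 + √(-5 + 0) = 0 + √(-5) = 0 + I*√5 = I*√5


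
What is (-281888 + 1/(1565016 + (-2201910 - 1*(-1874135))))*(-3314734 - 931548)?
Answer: 1480947709491985974/1237241 ≈ 1.1970e+12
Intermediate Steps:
(-281888 + 1/(1565016 + (-2201910 - 1*(-1874135))))*(-3314734 - 931548) = (-281888 + 1/(1565016 + (-2201910 + 1874135)))*(-4246282) = (-281888 + 1/(1565016 - 327775))*(-4246282) = (-281888 + 1/1237241)*(-4246282) = -348763391007/1237241*(-4246282) = 1480947709491985974/1237241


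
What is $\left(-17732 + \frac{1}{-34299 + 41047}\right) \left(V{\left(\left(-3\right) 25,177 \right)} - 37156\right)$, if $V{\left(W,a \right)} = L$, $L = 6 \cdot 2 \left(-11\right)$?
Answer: $\frac{1115428897270}{1687} \approx 6.6119 \cdot 10^{8}$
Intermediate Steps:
$L = -132$ ($L = 12 \left(-11\right) = -132$)
$V{\left(W,a \right)} = -132$
$\left(-17732 + \frac{1}{-34299 + 41047}\right) \left(V{\left(\left(-3\right) 25,177 \right)} - 37156\right) = \left(-17732 + \frac{1}{-34299 + 41047}\right) \left(-132 - 37156\right) = \left(-17732 + \frac{1}{6748}\right) \left(-37288\right) = \left(- \frac{119655535}{6748}\right) \left(-37288\right) = \frac{1115428897270}{1687}$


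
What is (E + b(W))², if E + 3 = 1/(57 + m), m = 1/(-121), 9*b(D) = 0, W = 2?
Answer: 423001489/47554816 ≈ 8.8950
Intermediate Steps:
b(D) = 0 (b(D) = (⅑)*0 = 0)
m = -1/121 ≈ -0.0082645
E = -20567/6896 (E = -3 + 1/(57 - 1/121) = -3 + 1/(6896/121) = -3 + 121/6896 = -20567/6896 ≈ -2.9825)
(E + b(W))² = (-20567/6896 + 0)² = (-20567/6896)² = 423001489/47554816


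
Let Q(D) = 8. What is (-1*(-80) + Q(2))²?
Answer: 7744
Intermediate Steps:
(-1*(-80) + Q(2))² = (-1*(-80) + 8)² = (80 + 8)² = 88² = 7744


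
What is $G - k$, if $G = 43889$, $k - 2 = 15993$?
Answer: $27894$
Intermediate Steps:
$k = 15995$ ($k = 2 + 15993 = 15995$)
$G - k = 43889 - 15995 = 27894$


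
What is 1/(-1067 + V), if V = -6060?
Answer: -1/7127 ≈ -0.00014031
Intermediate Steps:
1/(-1067 + V) = 1/(-1067 - 6060) = 1/(-7127) = -1/7127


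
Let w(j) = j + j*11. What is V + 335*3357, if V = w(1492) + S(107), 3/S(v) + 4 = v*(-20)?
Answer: 2449517853/2144 ≈ 1.1425e+6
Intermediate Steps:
S(v) = 3/(-4 - 20*v) (S(v) = 3/(-4 + v*(-20)) = 3/(-4 - 20*v))
w(j) = 12*j (w(j) = j + 11*j = 12*j)
V = 38386173/2144 (V = 12*1492 - 3/(4 + 20*107) = 17904 - 3/(4 + 2140) = 17904 - 3/2144 = 38386173/2144 ≈ 17904.)
V + 335*3357 = 38386173/2144 + 335*3357 = 38386173/2144 + 1124595 = 2449517853/2144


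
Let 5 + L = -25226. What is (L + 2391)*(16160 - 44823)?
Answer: 654662920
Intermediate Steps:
L = -25231 (L = -5 - 25226 = -25231)
(L + 2391)*(16160 - 44823) = (-25231 + 2391)*(16160 - 44823) = -22840*(-28663) = 654662920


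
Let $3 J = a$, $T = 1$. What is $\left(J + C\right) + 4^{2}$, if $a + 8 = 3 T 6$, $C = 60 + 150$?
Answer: $\frac{688}{3} \approx 229.33$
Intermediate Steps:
$C = 210$
$a = 10$ ($a = -8 + 3 \cdot 1 \cdot 6 = -8 + 3 \cdot 6 = -8 + 18 = 10$)
$J = \frac{10}{3}$ ($J = \frac{1}{3} \cdot 10 = \frac{10}{3} \approx 3.3333$)
$\left(J + C\right) + 4^{2} = \left(\frac{10}{3} + 210\right) + 4^{2} = \frac{640}{3} + 16 = \frac{688}{3}$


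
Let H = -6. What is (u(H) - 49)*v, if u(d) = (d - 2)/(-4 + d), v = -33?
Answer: 7953/5 ≈ 1590.6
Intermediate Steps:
u(d) = (-2 + d)/(-4 + d)
(u(H) - 49)*v = ((-2 - 6)/(-4 - 6) - 49)*(-33) = (-8/(-10) - 49)*(-33) = (-1/10*(-8) - 49)*(-33) = (4/5 - 49)*(-33) = -241/5*(-33) = 7953/5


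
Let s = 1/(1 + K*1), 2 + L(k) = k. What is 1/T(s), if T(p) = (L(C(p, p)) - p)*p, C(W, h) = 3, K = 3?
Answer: 16/3 ≈ 5.3333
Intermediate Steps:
L(k) = -2 + k
s = 1/4 (s = 1/(1 + 3*1) = 1/(1 + 3) = 1/4 ≈ 0.25000)
T(p) = p*(1 - p) (T(p) = ((-2 + 3) - p)*p = (1 - p)*p = p*(1 - p))
1/T(s) = 1/((1 - 1*1/4)/4) = 1/((1 - 1/4)/4) = 1/((1/4)*(3/4)) = 1/(3/16) = 16/3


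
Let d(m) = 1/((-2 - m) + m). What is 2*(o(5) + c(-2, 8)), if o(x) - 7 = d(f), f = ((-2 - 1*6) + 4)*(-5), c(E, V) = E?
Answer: 9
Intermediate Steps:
f = 20 (f = ((-2 - 6) + 4)*(-5) = (-8 + 4)*(-5) = -4*(-5) = 20)
d(m) = -½ (d(m) = 1/(-2) = -½)
o(x) = 13/2 (o(x) = 7 - ½ = 13/2)
2*(o(5) + c(-2, 8)) = 2*(13/2 - 2) = 2*(9/2) = 9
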